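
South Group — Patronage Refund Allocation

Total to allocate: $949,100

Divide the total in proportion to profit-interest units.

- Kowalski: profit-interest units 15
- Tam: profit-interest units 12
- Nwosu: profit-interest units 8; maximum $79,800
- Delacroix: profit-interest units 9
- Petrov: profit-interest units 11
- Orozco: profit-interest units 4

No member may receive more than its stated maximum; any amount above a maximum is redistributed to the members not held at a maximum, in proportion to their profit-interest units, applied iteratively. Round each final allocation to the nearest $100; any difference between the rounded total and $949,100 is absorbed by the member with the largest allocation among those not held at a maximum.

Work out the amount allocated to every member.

Kowalski: $255,700 · Tam: $204,500 · Nwosu: $79,800 · Delacroix: $153,400 · Petrov: $187,500 · Orozco: $68,200

Total profit-interest units = 59.
Pro-rata shares before constraints: Kowalski 241,296.61; Tam 193,037.29; Nwosu 128,691.53; Delacroix 144,777.97; Petrov 176,950.85; Orozco 64,345.76.
Capped: Nwosu ($79,800); balance $869,300 reallocated over remaining profit-interest units 51.
Shares after redistribution: Kowalski 255,676.47 → $255,700; Tam 204,541.18 → $204,500; Delacroix 153,405.88 → $153,400; Petrov 187,496.08 → $187,500; Orozco 68,180.39 → $68,200.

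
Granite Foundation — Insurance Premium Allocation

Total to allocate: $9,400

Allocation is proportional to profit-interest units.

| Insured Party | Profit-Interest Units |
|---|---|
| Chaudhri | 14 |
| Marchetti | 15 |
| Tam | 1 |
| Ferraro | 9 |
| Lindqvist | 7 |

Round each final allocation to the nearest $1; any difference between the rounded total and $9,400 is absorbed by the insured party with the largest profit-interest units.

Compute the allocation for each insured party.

Chaudhri: $2,861 · Marchetti: $3,066 · Tam: $204 · Ferraro: $1,839 · Lindqvist: $1,430

Combined profit-interest units = 14 + 15 + 1 + 9 + 7 = 46.
Unrounded shares: Chaudhri 2,860.87; Marchetti 3,065.22; Tam 204.35; Ferraro 1,839.13; Lindqvist 1,430.43.
At nearest $1: Chaudhri $2,861; Marchetti $3,065; Tam $204; Ferraro $1,839; Lindqvist $1,430. Sum = $9,399.
Difference $9,400 − $9,399 = +$1 applied to largest profit-interest units (Marchetti): Marchetti becomes $3,066.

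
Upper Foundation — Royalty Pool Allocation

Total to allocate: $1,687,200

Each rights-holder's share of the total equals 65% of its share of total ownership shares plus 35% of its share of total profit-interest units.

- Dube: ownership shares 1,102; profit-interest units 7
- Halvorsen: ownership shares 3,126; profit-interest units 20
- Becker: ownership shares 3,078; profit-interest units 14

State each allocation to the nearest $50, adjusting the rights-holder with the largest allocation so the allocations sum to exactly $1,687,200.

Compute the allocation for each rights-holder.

Dube: $266,250; Halvorsen: $757,300; Becker: $663,650

Totals — ownership shares 7,306, profit-interest units 41.
Combined weights (65% ownership shares + 35% profit-interest units): Dube 0.1578; Halvorsen 0.4488; Becker 0.3934.
Proportional shares: Dube 266,238.14; Halvorsen 757,292.27; Becker 663,669.59.
At nearest $50: Dube $266,250; Halvorsen $757,300; Becker $663,650. Sum = $1,687,200.
No rounding difference to absorb.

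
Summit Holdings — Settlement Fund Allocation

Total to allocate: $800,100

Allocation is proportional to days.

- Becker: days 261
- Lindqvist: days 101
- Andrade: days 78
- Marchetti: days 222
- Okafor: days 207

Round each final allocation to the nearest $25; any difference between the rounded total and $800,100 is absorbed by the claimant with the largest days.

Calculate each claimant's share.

Sum of days: 869.
Raw shares: Becker 261/869 × $800,100 = 240,306.21; Lindqvist 101/869 × $800,100 = 92,992.06; Andrade 78/869 × $800,100 = 71,815.65; Marchetti 222/869 × $800,100 = 204,398.39; Okafor 207/869 × $800,100 = 190,587.69.
At nearest $25: Becker $240,300; Lindqvist $93,000; Andrade $71,825; Marchetti $204,400; Okafor $190,600. Sum = $800,125.
Difference $800,100 − $800,125 = −$25 applied to largest days (Becker): Becker becomes $240,275.

Becker: $240,275 · Lindqvist: $93,000 · Andrade: $71,825 · Marchetti: $204,400 · Okafor: $190,600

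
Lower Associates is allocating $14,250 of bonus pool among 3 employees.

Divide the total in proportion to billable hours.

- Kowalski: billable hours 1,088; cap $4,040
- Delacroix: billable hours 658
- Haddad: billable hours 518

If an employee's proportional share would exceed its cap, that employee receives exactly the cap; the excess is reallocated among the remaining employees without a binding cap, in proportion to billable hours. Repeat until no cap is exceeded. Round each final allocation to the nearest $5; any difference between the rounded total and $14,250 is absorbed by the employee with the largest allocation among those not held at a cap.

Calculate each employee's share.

Kowalski: $4,040; Delacroix: $5,715; Haddad: $4,495

Sum of billable hours: 2,264.
Pro-rata shares before constraints: Kowalski 6,848.06; Delacroix 4,141.56; Haddad 3,260.38.
Capped: Kowalski ($4,040); remaining pool $10,210 reallocated over remaining billable hours 1,176.
Remaining shares: Delacroix 5,712.74 → $5,715; Haddad 4,497.26 → $4,495.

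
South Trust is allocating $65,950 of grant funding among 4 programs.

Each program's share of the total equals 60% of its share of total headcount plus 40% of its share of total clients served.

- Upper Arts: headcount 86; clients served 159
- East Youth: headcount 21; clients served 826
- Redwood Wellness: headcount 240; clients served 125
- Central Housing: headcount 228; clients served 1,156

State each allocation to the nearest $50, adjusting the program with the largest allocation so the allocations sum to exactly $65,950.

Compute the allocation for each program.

Upper Arts: $7,750; East Youth: $11,050; Redwood Wellness: $17,950; Central Housing: $29,200

Headcount total 575; clients served total 2,266.
Combined weights (60% headcount + 40% clients served): Upper Arts 0.1178; East Youth 0.1677; Redwood Wellness 0.2725; Central Housing 0.4420.
Raw shares: Upper Arts 7,769.32; East Youth 11,061.18; Redwood Wellness 17,971.38; Central Housing 29,148.12.
At nearest $50: Upper Arts $7,750; East Youth $11,050; Redwood Wellness $17,950; Central Housing $29,150. Sum = $65,900.
Difference $65,950 − $65,900 = +$50 applied to largest allocation (Central Housing): Central Housing becomes $29,200.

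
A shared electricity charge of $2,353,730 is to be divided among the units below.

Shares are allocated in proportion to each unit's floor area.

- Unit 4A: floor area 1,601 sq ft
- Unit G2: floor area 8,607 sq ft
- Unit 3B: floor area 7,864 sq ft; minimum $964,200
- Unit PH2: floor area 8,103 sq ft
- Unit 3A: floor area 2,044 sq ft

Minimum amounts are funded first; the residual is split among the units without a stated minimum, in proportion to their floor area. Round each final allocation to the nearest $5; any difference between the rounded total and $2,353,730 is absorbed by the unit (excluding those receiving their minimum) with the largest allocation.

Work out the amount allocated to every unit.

Unit 4A: $109,290; Unit G2: $587,555; Unit 3B: $964,200; Unit PH2: $553,150; Unit 3A: $139,535

Fund the minimums — Unit 3B $964,200. Balance $1,389,530.
Balance split over remaining floor area 20,355: Unit 4A 109,291.94 → $109,290; Unit G2 587,555.13 → $587,555; Unit PH2 553,149.67 → $553,150; Unit 3A 139,533.25 → $139,535.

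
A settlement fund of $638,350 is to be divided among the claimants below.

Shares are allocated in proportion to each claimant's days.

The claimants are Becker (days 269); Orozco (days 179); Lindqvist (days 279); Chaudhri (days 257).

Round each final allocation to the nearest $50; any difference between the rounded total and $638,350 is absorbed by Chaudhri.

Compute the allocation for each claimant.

Combined days = 984.
Pro-rata amounts: Becker 269/984 × $638,350 = 174,508.28; Orozco 179/984 × $638,350 = 116,122.61; Lindqvist 279/984 × $638,350 = 180,995.58; Chaudhri 257/984 × $638,350 = 166,723.53.
Rounded to nearest $50: Becker $174,500; Orozco $116,100; Lindqvist $181,000; Chaudhri $166,700. Sum = $638,300.
Difference $638,350 − $638,300 = +$50 applied to Chaudhri: Chaudhri becomes $166,750.

Becker: $174,500 | Orozco: $116,100 | Lindqvist: $181,000 | Chaudhri: $166,750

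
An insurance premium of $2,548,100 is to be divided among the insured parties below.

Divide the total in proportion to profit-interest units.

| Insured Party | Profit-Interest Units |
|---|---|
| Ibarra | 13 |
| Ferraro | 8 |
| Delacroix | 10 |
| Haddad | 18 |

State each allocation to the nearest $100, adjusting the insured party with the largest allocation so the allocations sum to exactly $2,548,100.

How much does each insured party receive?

Combined profit-interest units = 49.
Raw shares: Ibarra 13/49 × $2,548,100 = 676,026.53; Ferraro 8/49 × $2,548,100 = 416,016.33; Delacroix 10/49 × $2,548,100 = 520,020.41; Haddad 18/49 × $2,548,100 = 936,036.73.
Rounded to nearest $100: Ibarra $676,000; Ferraro $416,000; Delacroix $520,000; Haddad $936,000. Sum = $2,548,000.
Difference $2,548,100 − $2,548,000 = +$100 applied to largest allocation (Haddad): Haddad becomes $936,100.

Ibarra: $676,000; Ferraro: $416,000; Delacroix: $520,000; Haddad: $936,100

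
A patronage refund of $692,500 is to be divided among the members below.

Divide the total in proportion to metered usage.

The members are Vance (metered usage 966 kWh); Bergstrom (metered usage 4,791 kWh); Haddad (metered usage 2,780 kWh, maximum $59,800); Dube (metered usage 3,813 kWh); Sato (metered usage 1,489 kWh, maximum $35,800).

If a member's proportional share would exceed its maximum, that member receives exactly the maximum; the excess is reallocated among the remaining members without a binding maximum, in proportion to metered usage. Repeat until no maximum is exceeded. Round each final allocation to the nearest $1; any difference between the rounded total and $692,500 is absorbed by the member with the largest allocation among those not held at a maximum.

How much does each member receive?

Total metered usage = 13,839.
Proportional shares (ignoring caps): Vance 48,338.39; Bergstrom 239,740.41; Haddad 139,110.48; Dube 190,801.54; Sato 74,509.18.
Held at cap: Haddad ($59,800), Sato ($35,800); balance $596,900 reallocated over remaining metered usage 9,570.
Redistributed shares: Vance 60,251.35 → $60,251; Bergstrom 298,824.23 → $298,824; Dube 237,824.42 → $237,824.
Rounding difference +$1 applied to Bergstrom → $298,825.

Vance: $60,251; Bergstrom: $298,825; Haddad: $59,800; Dube: $237,824; Sato: $35,800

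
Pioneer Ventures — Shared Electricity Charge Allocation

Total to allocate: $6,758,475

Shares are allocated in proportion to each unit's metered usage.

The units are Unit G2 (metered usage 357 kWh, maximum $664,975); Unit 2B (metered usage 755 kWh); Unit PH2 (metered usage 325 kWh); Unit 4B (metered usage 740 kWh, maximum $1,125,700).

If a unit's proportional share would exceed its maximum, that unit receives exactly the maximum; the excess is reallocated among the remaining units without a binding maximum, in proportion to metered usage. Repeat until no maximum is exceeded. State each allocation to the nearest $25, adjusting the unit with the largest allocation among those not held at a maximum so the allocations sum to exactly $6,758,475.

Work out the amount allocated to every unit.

Sum of metered usage: 2,177.
Pro-rata shares before constraints: Unit G2 1,108,302.97; Unit 2B 2,343,890.04; Unit PH2 1,008,959.29; Unit 4B 2,297,322.69.
Capped: Unit G2 ($664,975), Unit 4B ($1,125,700); remaining pool $4,967,800 reallocated over remaining metered usage 1,080.
Remaining shares: Unit 2B 3,472,860.19 → $3,472,850; Unit PH2 1,494,939.81 → $1,494,950.

Unit G2: $664,975 | Unit 2B: $3,472,850 | Unit PH2: $1,494,950 | Unit 4B: $1,125,700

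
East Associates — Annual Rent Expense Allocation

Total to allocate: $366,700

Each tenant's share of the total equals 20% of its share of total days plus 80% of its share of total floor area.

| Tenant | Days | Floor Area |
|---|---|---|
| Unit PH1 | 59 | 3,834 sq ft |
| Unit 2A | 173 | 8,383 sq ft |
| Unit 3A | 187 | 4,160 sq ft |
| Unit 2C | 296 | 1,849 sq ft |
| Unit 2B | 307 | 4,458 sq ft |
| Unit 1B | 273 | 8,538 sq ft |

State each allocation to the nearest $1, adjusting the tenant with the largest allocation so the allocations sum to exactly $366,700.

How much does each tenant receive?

Days total 1,295; floor area total 31,222.
Composite weights (20% days + 80% floor area): Unit PH1 0.1074; Unit 2A 0.2415; Unit 3A 0.1355; Unit 2C 0.0931; Unit 2B 0.1616; Unit 1B 0.2609.
Pro-rata amounts: Unit PH1 39,365.39; Unit 2A 88,563.70; Unit 3A 49,677.51; Unit 2C 34,136.52; Unit 2B 59,273.49; Unit 1B 95,683.39.
Rounded to nearest $1: Unit PH1 $39,365; Unit 2A $88,564; Unit 3A $49,678; Unit 2C $34,137; Unit 2B $59,273; Unit 1B $95,683. Sum = $366,700.
Rounded total matches; no reconciliation needed.

Unit PH1: $39,365; Unit 2A: $88,564; Unit 3A: $49,678; Unit 2C: $34,137; Unit 2B: $59,273; Unit 1B: $95,683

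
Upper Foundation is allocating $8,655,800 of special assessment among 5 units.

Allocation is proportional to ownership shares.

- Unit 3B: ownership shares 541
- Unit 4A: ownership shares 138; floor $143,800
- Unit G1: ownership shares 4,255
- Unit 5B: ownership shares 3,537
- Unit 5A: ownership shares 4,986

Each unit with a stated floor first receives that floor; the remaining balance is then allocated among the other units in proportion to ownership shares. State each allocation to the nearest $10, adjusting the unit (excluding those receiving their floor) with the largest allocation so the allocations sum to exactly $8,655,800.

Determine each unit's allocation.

Fund the minimums — Unit 4A $143,800. Remaining pool $8,512,000.
Remaining pool split over remaining ownership shares 13,319: Unit 3B 345,746.08 → $345,750; Unit G1 2,719,315.26 → $2,719,320; Unit 5B 2,260,450.78 → $2,260,450; Unit 5A 3,186,487.87 → $3,186,490.
Rounding difference −$10 applied to Unit 5A → $3,186,480.

Unit 3B: $345,750; Unit 4A: $143,800; Unit G1: $2,719,320; Unit 5B: $2,260,450; Unit 5A: $3,186,480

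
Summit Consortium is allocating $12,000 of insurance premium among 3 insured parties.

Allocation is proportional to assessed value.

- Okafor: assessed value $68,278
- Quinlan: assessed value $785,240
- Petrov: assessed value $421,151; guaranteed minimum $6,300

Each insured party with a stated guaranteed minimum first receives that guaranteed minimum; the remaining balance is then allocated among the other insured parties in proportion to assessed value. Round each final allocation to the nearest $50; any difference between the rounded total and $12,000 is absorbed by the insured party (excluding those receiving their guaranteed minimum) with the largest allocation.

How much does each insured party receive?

Fund the minimums — Petrov $6,300. Balance $5,700.
Balance split over remaining assessed value 853,518: Okafor 455.98 → $450; Quinlan 5,244.02 → $5,250.

Okafor: $450 · Quinlan: $5,250 · Petrov: $6,300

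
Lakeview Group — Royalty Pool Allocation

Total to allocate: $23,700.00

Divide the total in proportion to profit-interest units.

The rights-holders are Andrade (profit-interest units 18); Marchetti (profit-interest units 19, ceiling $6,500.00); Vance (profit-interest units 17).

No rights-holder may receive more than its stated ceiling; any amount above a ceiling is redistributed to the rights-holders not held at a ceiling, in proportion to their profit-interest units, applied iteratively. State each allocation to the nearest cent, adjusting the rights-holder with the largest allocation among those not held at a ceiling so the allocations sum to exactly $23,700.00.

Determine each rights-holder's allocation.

Combined profit-interest units = 54.
Unconstrained shares: Andrade 7,900.0000; Marchetti 8,338.8889; Vance 7,461.1111.
Held at cap: Marchetti ($6,500.00); residual $17,200.00 reallocated over remaining profit-interest units 35.
Redistributed shares: Andrade 8,845.7143 → $8,845.71; Vance 8,354.2857 → $8,354.29.

Andrade: $8,845.71 · Marchetti: $6,500.00 · Vance: $8,354.29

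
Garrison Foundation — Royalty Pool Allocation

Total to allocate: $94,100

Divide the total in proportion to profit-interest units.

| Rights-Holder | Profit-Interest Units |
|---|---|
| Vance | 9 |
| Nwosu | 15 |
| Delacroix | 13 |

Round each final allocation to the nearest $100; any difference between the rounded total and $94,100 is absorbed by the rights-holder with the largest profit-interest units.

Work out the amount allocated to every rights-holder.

Profit-interest units total: 9 + 15 + 13 = 37.
Unrounded shares: Vance 22,889.19; Nwosu 38,148.65; Delacroix 33,062.16.
Rounded to nearest $100: Vance $22,900; Nwosu $38,100; Delacroix $33,100. Sum = $94,100.
Sum already equals the total — no adjustment.

Vance: $22,900 · Nwosu: $38,100 · Delacroix: $33,100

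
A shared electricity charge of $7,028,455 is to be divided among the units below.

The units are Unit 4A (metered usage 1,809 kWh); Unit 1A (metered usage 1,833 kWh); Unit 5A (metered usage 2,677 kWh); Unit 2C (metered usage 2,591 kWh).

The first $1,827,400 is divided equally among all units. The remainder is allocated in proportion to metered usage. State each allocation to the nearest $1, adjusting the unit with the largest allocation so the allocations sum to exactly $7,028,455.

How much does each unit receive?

$1,827,400 shared equally gives $456,850 per unit.
Remainder $5,201,055 by metered usage (total 8,910): Unit 4A 1,055,971.77 → $1,055,972; Unit 1A 1,069,981.35 → $1,069,981; Unit 5A 1,562,651.43 → $1,562,651; Unit 2C 1,512,450.45 → $1,512,450.
Rounding difference +$1 on remainder applied to Unit 5A.
Totals: Unit 4A $456,850 + $1,055,972 = $1,512,822; Unit 1A $456,850 + $1,069,981 = $1,526,831; Unit 5A $456,850 + $1,562,652 = $2,019,502; Unit 2C $456,850 + $1,512,450 = $1,969,300.

Unit 4A: $1,512,822 · Unit 1A: $1,526,831 · Unit 5A: $2,019,502 · Unit 2C: $1,969,300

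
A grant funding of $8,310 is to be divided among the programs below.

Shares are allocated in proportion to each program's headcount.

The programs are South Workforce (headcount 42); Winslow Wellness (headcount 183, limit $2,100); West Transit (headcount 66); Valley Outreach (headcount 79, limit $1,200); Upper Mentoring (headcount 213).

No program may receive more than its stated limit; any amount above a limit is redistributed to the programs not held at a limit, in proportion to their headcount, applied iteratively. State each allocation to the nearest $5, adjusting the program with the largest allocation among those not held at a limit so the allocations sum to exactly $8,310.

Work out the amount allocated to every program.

Combined headcount = 583.
Unconstrained shares: South Workforce 598.66; Winslow Wellness 2,608.46; West Transit 940.75; Valley Outreach 1,126.05; Upper Mentoring 3,036.07.
Capped: Winslow Wellness ($2,100); remaining pool $6,210 reallocated over remaining headcount 400.
Capped: Valley Outreach ($1,200); remaining pool $5,010 reallocated over remaining headcount 321.
Redistributed shares: South Workforce 655.51 → $655; West Transit 1,030.09 → $1,030; Upper Mentoring 3,324.39 → $3,325.

South Workforce: $655; Winslow Wellness: $2,100; West Transit: $1,030; Valley Outreach: $1,200; Upper Mentoring: $3,325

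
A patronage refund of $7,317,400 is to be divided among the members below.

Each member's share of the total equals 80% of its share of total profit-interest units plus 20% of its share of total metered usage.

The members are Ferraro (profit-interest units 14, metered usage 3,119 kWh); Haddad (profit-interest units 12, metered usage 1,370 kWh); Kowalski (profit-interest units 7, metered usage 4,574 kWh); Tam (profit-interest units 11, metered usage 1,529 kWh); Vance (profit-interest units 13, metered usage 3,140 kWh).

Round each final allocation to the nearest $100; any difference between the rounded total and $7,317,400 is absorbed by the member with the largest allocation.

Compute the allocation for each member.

Ferraro: $1,770,200 · Haddad: $1,378,400 · Kowalski: $1,206,400 · Tam: $1,292,700 · Vance: $1,669,700

Profit-interest units total 57; metered usage total 13,732.
Combined weights (80% profit-interest units + 20% metered usage): Ferraro 0.2419; Haddad 0.1884; Kowalski 0.1649; Tam 0.1767; Vance 0.2282.
Pro-rata amounts: Ferraro 1,770,210.54; Haddad 1,378,411.17; Kowalski 1,206,373.87; Tam 1,292,656.16; Vance 1,669,748.25.
After rounding ($100): Ferraro $1,770,200; Haddad $1,378,400; Kowalski $1,206,400; Tam $1,292,700; Vance $1,669,700. Sum = $7,317,400.
Rounded total matches; no reconciliation needed.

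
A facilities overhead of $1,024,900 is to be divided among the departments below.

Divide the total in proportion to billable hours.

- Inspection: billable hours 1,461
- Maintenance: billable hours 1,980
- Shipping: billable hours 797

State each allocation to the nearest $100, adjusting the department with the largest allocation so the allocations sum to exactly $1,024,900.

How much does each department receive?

Inspection: $353,300 | Maintenance: $478,900 | Shipping: $192,700

Sum of billable hours: 4,238.
Pro-rata amounts: Inspection 1,461/4,238 × $1,024,900 = 353,322.06; Maintenance 1,980/4,238 × $1,024,900 = 478,834.83; Shipping 797/4,238 × $1,024,900 = 192,743.11.
After rounding ($100): Inspection $353,300; Maintenance $478,800; Shipping $192,700. Sum = $1,024,800.
Difference $1,024,900 − $1,024,800 = +$100 applied to largest allocation (Maintenance): Maintenance becomes $478,900.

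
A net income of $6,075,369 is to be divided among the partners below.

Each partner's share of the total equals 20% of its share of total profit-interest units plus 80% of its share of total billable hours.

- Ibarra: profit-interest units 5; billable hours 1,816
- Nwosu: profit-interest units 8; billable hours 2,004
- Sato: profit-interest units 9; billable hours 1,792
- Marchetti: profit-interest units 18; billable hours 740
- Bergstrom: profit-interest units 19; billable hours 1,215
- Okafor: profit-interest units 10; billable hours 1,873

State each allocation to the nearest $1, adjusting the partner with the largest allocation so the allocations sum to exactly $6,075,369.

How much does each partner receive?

Totals — profit-interest units 69, billable hours 9,440.
Combined weights (20% profit-interest units + 80% billable hours): Ibarra 0.1684; Nwosu 0.1930; Sato 0.1780; Marchetti 0.1149; Bergstrom 0.1580; Okafor 0.1877.
Proportional shares: Ibarra 1,023,037.82; Nwosu 1,172,661.13; Sato 1,081,120.20; Marchetti 697,973.49; Bergstrom 960,142.60; Okafor 1,140,433.77.
After rounding ($1): Ibarra $1,023,038; Nwosu $1,172,661; Sato $1,081,120; Marchetti $697,973; Bergstrom $960,143; Okafor $1,140,434. Sum = $6,075,369.
Rounded total matches; no reconciliation needed.

Ibarra: $1,023,038 | Nwosu: $1,172,661 | Sato: $1,081,120 | Marchetti: $697,973 | Bergstrom: $960,143 | Okafor: $1,140,434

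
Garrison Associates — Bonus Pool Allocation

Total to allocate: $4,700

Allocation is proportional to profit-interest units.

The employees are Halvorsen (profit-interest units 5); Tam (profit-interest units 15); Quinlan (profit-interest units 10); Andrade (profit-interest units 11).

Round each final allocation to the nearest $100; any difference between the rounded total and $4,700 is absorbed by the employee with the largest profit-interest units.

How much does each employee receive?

Halvorsen: $600 | Tam: $1,700 | Quinlan: $1,100 | Andrade: $1,300

Profit-interest units total: 5 + 15 + 10 + 11 = 41.
Pro-rata amounts: Halvorsen 573.17; Tam 1,719.51; Quinlan 1,146.34; Andrade 1,260.98.
At nearest $100: Halvorsen $600; Tam $1,700; Quinlan $1,100; Andrade $1,300. Sum = $4,700.
Rounded total matches; no reconciliation needed.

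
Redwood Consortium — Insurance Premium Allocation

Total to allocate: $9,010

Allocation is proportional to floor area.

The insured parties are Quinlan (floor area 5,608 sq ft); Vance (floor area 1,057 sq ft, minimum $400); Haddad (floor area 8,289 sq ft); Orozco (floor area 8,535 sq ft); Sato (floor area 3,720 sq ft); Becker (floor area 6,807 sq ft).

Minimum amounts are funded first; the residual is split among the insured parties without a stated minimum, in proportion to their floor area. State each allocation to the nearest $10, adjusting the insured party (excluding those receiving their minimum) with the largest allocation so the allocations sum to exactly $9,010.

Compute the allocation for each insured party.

Fund the minimums — Vance $400. Balance $8,610.
Balance split over remaining floor area 32,959: Quinlan 1,464.998 → $1,460; Haddad 2,165.37 → $2,170; Orozco 2,229.63 → $2,230; Sato 971.79 → $970; Becker 1,778.22 → $1,780.

Quinlan: $1,460 | Vance: $400 | Haddad: $2,170 | Orozco: $2,230 | Sato: $970 | Becker: $1,780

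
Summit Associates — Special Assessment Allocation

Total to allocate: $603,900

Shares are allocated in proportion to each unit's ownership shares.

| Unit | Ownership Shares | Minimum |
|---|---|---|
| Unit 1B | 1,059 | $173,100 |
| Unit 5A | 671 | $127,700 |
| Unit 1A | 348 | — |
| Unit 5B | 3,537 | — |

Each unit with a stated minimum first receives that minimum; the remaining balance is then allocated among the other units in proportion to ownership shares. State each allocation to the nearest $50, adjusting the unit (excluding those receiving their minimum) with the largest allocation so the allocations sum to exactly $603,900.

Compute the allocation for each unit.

Fund the minimums — Unit 1B $173,100; Unit 5A $127,700. Remaining pool $303,100.
Remaining pool split over remaining ownership shares 3,885: Unit 1A 27,150.27 → $27,150; Unit 5B 275,949.73 → $275,950.

Unit 1B: $173,100; Unit 5A: $127,700; Unit 1A: $27,150; Unit 5B: $275,950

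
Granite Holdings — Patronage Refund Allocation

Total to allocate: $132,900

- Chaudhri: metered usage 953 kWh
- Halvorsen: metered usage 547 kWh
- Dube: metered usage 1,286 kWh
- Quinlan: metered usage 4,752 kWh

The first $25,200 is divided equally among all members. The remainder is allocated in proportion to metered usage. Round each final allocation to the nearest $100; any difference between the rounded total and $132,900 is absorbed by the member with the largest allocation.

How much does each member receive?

Chaudhri: $19,900 | Halvorsen: $14,100 | Dube: $24,700 | Quinlan: $74,200

First tranche $25,200 split equally: $6,300 each.
Remainder $107,700 by metered usage (total 7,538): Chaudhri 13,616.09 → $13,600; Halvorsen 7,815.32 → $7,800; Dube 18,373.87 → $18,400; Quinlan 67,894.72 → $67,900.
Totals: Chaudhri $6,300 + $13,600 = $19,900; Halvorsen $6,300 + $7,800 = $14,100; Dube $6,300 + $18,400 = $24,700; Quinlan $6,300 + $67,900 = $74,200.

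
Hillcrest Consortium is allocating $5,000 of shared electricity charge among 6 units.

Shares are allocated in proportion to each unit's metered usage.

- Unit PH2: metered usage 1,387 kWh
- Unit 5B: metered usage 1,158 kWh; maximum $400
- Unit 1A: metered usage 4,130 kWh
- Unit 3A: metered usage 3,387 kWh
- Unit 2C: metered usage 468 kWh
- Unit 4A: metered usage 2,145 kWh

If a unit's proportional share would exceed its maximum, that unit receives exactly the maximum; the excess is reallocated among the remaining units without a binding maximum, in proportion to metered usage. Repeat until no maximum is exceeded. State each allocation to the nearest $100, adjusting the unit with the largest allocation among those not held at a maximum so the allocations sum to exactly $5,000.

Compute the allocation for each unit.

Unit PH2: $600 | Unit 5B: $400 | Unit 1A: $1,500 | Unit 3A: $1,400 | Unit 2C: $200 | Unit 4A: $900

Combined metered usage = 12,675.
Proportional shares (ignoring caps): Unit PH2 547.14; Unit 5B 456.80; Unit 1A 1,629.19; Unit 3A 1,336.09; Unit 2C 184.62; Unit 4A 846.15.
Capped: Unit 5B ($400); balance $4,600 reallocated over remaining metered usage 11,517.
Shares after redistribution: Unit PH2 553.98 → $600; Unit 1A 1,649.56 → $1,600; Unit 3A 1,352.80 → $1,400; Unit 2C 186.92 → $200; Unit 4A 856.73 → $900.
Rounding difference −$100 applied to Unit 1A → $1,500.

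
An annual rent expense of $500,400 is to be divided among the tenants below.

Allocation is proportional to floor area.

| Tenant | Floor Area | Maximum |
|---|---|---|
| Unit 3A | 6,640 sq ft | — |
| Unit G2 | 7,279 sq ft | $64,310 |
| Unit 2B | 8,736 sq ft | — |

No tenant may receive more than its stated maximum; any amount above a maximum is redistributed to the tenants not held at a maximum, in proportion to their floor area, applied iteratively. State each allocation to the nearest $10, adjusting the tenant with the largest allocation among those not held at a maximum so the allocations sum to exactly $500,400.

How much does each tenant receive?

Combined floor area = 22,655.
Proportional shares (ignoring caps): Unit 3A 146,663.25; Unit G2 160,777.38; Unit 2B 192,959.36.
Cap binds for Unit G2 ($64,310); balance $436,090 reallocated over remaining floor area 15,376.
Redistributed shares: Unit 3A 188,321.90 → $188,320; Unit 2B 247,768.10 → $247,770.

Unit 3A: $188,320 | Unit G2: $64,310 | Unit 2B: $247,770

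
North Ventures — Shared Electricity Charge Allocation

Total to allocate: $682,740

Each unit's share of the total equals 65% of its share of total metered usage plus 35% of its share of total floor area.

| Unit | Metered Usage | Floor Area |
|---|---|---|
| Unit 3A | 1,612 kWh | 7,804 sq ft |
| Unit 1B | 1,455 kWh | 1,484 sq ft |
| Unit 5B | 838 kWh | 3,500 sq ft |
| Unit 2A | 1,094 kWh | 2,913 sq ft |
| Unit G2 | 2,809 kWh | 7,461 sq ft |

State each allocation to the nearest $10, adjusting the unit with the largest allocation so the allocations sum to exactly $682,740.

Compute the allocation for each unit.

Totals — metered usage 7,808, floor area 23,162.
Combined weights (65% metered usage + 35% floor area): Unit 3A 0.2521; Unit 1B 0.1436; Unit 5B 0.1227; Unit 2A 0.1351; Unit G2 0.3466.
Raw shares: Unit 3A 172,133.51; Unit 1B 98,007.62; Unit 5B 83,738.15; Unit 2A 92,232.36; Unit G2 236,628.36.
At nearest $10: Unit 3A $172,130; Unit 1B $98,010; Unit 5B $83,740; Unit 2A $92,230; Unit G2 $236,630. Sum = $682,740.
Rounded total matches; no reconciliation needed.

Unit 3A: $172,130 · Unit 1B: $98,010 · Unit 5B: $83,740 · Unit 2A: $92,230 · Unit G2: $236,630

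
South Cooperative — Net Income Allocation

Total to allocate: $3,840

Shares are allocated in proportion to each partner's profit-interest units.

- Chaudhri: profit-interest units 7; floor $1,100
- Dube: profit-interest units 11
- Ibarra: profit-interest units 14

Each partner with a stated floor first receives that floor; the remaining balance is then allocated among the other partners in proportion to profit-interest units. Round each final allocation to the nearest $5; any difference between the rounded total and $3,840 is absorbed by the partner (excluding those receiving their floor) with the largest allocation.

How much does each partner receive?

Chaudhri: $1,100 · Dube: $1,205 · Ibarra: $1,535

Minimums first: Chaudhri $1,100. Balance $2,740.
Balance split over remaining profit-interest units 25: Dube 1,205.60 → $1,205; Ibarra 1,534.40 → $1,535.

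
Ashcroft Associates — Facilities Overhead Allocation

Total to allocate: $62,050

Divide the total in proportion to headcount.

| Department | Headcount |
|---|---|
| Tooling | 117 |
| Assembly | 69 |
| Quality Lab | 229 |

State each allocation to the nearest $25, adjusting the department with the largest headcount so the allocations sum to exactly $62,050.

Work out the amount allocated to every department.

Sum of headcount: 117 + 69 + 229 = 415.
Raw shares: Tooling 17,493.61; Assembly 10,316.75; Quality Lab 34,239.64.
After rounding ($25): Tooling $17,500; Assembly $10,325; Quality Lab $34,250. Sum = $62,075.
Difference $62,050 − $62,075 = −$25 applied to largest headcount (Quality Lab): Quality Lab becomes $34,225.

Tooling: $17,500 | Assembly: $10,325 | Quality Lab: $34,225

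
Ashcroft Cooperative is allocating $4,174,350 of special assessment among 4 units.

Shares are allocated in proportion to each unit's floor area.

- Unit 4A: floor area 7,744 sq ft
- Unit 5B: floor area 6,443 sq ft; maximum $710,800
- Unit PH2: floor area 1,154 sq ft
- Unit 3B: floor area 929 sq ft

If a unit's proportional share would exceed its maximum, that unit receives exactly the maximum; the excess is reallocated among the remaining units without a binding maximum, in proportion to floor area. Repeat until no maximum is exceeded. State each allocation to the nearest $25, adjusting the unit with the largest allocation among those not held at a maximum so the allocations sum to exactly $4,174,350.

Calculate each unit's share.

Total floor area = 16,270.
Pro-rata shares before constraints: Unit 4A 1,986,857.19; Unit 5B 1,653,063.13; Unit PH2 296,078.67; Unit 3B 238,351.02.
Held at cap: Unit 5B ($710,800); remaining pool $3,463,550 reallocated over remaining floor area 9,827.
Remaining shares: Unit 4A 2,729,391.59 → $2,729,400; Unit PH2 406,730.10 → $406,725; Unit 3B 327,428.30 → $327,425.

Unit 4A: $2,729,400 · Unit 5B: $710,800 · Unit PH2: $406,725 · Unit 3B: $327,425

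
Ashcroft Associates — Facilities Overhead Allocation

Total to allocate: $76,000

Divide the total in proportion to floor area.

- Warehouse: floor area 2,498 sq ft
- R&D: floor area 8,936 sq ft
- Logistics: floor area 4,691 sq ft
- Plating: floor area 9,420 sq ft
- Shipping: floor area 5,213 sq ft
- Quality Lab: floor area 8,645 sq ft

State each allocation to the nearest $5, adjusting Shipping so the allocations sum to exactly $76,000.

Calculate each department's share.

Warehouse: $4,820 | R&D: $17,235 | Logistics: $9,050 | Plating: $18,170 | Shipping: $10,050 | Quality Lab: $16,675

Total floor area = 39,403.
Unrounded shares: Warehouse 2,498/39,403 × $76,000 = 4,818.11; R&D 8,936/39,403 × $76,000 = 17,235.64; Logistics 4,691/39,403 × $76,000 = 9,047.94; Plating 9,420/39,403 × $76,000 = 18,169.17; Shipping 5,213/39,403 × $76,000 = 10,054.77; Quality Lab 8,645/39,403 × $76,000 = 16,674.36.
After rounding ($5): Warehouse $4,820; R&D $17,235; Logistics $9,050; Plating $18,170; Shipping $10,055; Quality Lab $16,675. Sum = $76,005.
Difference $76,000 − $76,005 = −$5 applied to Shipping: Shipping becomes $10,050.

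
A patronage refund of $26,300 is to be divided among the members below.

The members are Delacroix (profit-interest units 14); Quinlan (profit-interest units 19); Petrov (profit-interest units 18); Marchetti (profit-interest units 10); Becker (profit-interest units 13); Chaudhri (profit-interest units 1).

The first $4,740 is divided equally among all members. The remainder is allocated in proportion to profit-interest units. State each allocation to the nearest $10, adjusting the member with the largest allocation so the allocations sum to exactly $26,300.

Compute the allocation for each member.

$4,740 shared equally gives $790 per member.
Remainder $21,560 by profit-interest units (total 75): Delacroix 4,024.53 → $4,020; Quinlan 5,461.87 → $5,460; Petrov 5,174.40 → $5,170; Marchetti 2,874.67 → $2,870; Becker 3,737.07 → $3,740; Chaudhri 287.47 → $290.
Rounding difference +$10 on remainder applied to Quinlan.
Totals: Delacroix $790 + $4,020 = $4,810; Quinlan $790 + $5,470 = $6,260; Petrov $790 + $5,170 = $5,960; Marchetti $790 + $2,870 = $3,660; Becker $790 + $3,740 = $4,530; Chaudhri $790 + $290 = $1,080.

Delacroix: $4,810 | Quinlan: $6,260 | Petrov: $5,960 | Marchetti: $3,660 | Becker: $4,530 | Chaudhri: $1,080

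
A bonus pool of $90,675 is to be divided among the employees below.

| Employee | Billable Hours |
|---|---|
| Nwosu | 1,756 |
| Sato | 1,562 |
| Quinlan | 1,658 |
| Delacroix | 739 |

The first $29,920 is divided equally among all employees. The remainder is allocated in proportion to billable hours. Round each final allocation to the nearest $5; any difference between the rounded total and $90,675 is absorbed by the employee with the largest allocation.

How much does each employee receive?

Nwosu: $26,150; Sato: $24,085; Quinlan: $25,105; Delacroix: $15,335

$29,920 shared equally gives $7,480 per employee.
Remainder $60,755 by billable hours (total 5,715): Nwosu 18,667.68 → $18,670; Sato 16,605.30 → $16,605; Quinlan 17,625.86 → $17,625; Delacroix 7,856.16 → $7,855.
Totals: Nwosu $7,480 + $18,670 = $26,150; Sato $7,480 + $16,605 = $24,085; Quinlan $7,480 + $17,625 = $25,105; Delacroix $7,480 + $7,855 = $15,335.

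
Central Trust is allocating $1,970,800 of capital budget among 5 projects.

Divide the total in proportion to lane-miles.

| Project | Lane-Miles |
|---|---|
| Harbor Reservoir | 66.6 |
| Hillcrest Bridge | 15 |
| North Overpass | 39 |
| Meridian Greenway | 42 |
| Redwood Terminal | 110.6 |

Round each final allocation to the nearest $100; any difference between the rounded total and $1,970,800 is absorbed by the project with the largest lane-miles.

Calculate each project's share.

Harbor Reservoir: $480,400; Hillcrest Bridge: $108,200; North Overpass: $281,300; Meridian Greenway: $303,000; Redwood Terminal: $797,900

Sum of lane-miles: 273.2.
Unrounded shares: Harbor Reservoir 66.6/273.2 × $1,970,800 = 480,436.60; Hillcrest Bridge 15/273.2 × $1,970,800 = 108,206.44; North Overpass 39/273.2 × $1,970,800 = 281,336.75; Meridian Greenway 42/273.2 × $1,970,800 = 302,978.04; Redwood Terminal 110.6/273.2 × $1,970,800 = 797,842.17.
At nearest $100: Harbor Reservoir $480,400; Hillcrest Bridge $108,200; North Overpass $281,300; Meridian Greenway $303,000; Redwood Terminal $797,800. Sum = $1,970,700.
Difference $1,970,800 − $1,970,700 = +$100 applied to largest lane-miles (Redwood Terminal): Redwood Terminal becomes $797,900.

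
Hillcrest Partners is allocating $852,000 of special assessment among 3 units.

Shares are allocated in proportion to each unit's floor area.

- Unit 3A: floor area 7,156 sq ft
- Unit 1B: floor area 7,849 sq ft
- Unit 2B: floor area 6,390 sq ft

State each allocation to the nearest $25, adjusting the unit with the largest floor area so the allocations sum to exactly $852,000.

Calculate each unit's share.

Unit 3A: $284,975 | Unit 1B: $312,550 | Unit 2B: $254,475

Combined floor area = 21,395.
Raw shares: Unit 3A 7,156/21,395 × $852,000 = 284,969.01; Unit 1B 7,849/21,395 × $852,000 = 312,565.93; Unit 2B 6,390/21,395 × $852,000 = 254,465.06.
At nearest $25: Unit 3A $284,975; Unit 1B $312,575; Unit 2B $254,475. Sum = $852,025.
Difference $852,000 − $852,025 = −$25 applied to largest floor area (Unit 1B): Unit 1B becomes $312,550.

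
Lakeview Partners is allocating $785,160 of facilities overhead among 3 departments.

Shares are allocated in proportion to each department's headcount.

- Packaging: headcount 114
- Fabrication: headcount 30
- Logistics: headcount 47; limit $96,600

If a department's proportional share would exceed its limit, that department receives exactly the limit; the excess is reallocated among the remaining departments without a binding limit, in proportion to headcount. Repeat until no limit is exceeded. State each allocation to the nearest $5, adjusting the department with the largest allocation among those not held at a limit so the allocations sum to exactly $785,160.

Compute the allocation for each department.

Total headcount = 191.
Pro-rata shares before constraints: Packaging 468,629.53; Fabrication 123,323.56; Logistics 193,206.91.
Held at cap: Logistics ($96,600); residual $688,560 reallocated over remaining headcount 144.
Remaining shares: Packaging 545,110.00 → $545,110; Fabrication 143,450.00 → $143,450.

Packaging: $545,110 | Fabrication: $143,450 | Logistics: $96,600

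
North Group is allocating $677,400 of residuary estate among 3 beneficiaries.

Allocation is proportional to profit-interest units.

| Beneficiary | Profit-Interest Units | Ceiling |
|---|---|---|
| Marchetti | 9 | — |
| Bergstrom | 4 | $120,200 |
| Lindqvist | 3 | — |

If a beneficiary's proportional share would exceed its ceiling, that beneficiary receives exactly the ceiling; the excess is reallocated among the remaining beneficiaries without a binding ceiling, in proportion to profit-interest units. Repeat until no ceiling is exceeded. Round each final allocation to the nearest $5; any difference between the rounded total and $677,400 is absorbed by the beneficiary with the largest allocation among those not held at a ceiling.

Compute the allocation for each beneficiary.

Marchetti: $417,900 · Bergstrom: $120,200 · Lindqvist: $139,300

Profit-interest units total: 16.
Unconstrained shares: Marchetti 381,037.50; Bergstrom 169,350.00; Lindqvist 127,012.50.
Capped: Bergstrom ($120,200); residual $557,200 reallocated over remaining profit-interest units 12.
Redistributed shares: Marchetti 417,900.00 → $417,900; Lindqvist 139,300.00 → $139,300.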